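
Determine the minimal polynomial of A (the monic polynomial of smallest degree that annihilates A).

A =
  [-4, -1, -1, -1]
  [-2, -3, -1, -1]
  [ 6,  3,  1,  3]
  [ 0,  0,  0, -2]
x^2 + 4*x + 4

The characteristic polynomial is χ_A(x) = (x + 2)^4, so the eigenvalues are known. The minimal polynomial is
  m_A(x) = Π_λ (x − λ)^{k_λ}
where k_λ is the size of the *largest* Jordan block for λ (equivalently, the smallest k with (A − λI)^k v = 0 for every generalised eigenvector v of λ).

  λ = -2: largest Jordan block has size 2, contributing (x + 2)^2

So m_A(x) = (x + 2)^2 = x^2 + 4*x + 4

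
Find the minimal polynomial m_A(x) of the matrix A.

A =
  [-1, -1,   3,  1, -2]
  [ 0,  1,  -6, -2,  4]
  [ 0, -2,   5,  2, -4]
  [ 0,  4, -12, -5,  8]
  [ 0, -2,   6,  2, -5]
x^2 + 2*x + 1

The characteristic polynomial is χ_A(x) = (x + 1)^5, so the eigenvalues are known. The minimal polynomial is
  m_A(x) = Π_λ (x − λ)^{k_λ}
where k_λ is the size of the *largest* Jordan block for λ (equivalently, the smallest k with (A − λI)^k v = 0 for every generalised eigenvector v of λ).

  λ = -1: largest Jordan block has size 2, contributing (x + 1)^2

So m_A(x) = (x + 1)^2 = x^2 + 2*x + 1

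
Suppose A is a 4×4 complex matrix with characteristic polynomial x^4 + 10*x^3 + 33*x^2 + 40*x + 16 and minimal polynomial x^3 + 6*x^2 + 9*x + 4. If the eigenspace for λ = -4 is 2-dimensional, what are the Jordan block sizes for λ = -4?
Block sizes for λ = -4: [1, 1]

Step 1 — from the characteristic polynomial, algebraic multiplicity of λ = -4 is 2. From dim ker(A − (-4)·I) = 2, there are exactly 2 Jordan blocks for λ = -4.
Step 2 — from the minimal polynomial, the factor (x + 4) tells us the largest block for λ = -4 has size 1.
Step 3 — with total size 2, 2 blocks, and largest block 1, the block sizes (in nonincreasing order) are [1, 1].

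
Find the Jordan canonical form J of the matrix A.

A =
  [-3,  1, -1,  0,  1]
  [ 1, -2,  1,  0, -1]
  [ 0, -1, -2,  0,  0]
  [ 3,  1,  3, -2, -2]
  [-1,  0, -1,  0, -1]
J_3(-2) ⊕ J_2(-2)

The characteristic polynomial is
  det(x·I − A) = x^5 + 10*x^4 + 40*x^3 + 80*x^2 + 80*x + 32 = (x + 2)^5

Eigenvalues and multiplicities (the geometric multiplicity of λ is n − rank(A − λI), which equals the number of Jordan blocks for λ):
  λ = -2: algebraic multiplicity = 5, geometric multiplicity = 2

Determining the block sizes for each eigenvalue:
  λ = -2: with am = 5 and gm = 2, the partition is not yet determined (e.g. several partitions of 5 into 2 parts exist). Let N = A − (-2)·I. Computing rank(N^1) = 3, rank(N^2) = 1, rank(N^3) = 0; the number of blocks of size ≥ j is rank(N^{j−1}) − rank(N^j), giving [2, 2, 1]. So we have 1 block(s) of size 3, 1 block(s) of size 2 → block sizes [3, 2]

Assembling the blocks gives a Jordan form
J =
  [-2,  1,  0,  0,  0]
  [ 0, -2,  1,  0,  0]
  [ 0,  0, -2,  0,  0]
  [ 0,  0,  0, -2,  1]
  [ 0,  0,  0,  0, -2]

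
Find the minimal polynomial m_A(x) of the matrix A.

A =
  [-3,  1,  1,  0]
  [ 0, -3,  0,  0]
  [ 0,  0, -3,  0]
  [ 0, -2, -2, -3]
x^2 + 6*x + 9

The characteristic polynomial is χ_A(x) = (x + 3)^4, so the eigenvalues are known. The minimal polynomial is
  m_A(x) = Π_λ (x − λ)^{k_λ}
where k_λ is the size of the *largest* Jordan block for λ (equivalently, the smallest k with (A − λI)^k v = 0 for every generalised eigenvector v of λ).

  λ = -3: largest Jordan block has size 2, contributing (x + 3)^2

So m_A(x) = (x + 3)^2 = x^2 + 6*x + 9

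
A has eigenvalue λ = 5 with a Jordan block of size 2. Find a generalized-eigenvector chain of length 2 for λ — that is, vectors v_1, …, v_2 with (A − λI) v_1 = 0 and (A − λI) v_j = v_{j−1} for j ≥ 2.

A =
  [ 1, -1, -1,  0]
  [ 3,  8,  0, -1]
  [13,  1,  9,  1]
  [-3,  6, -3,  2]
A Jordan chain for λ = 5 of length 2:
v_1 = (-4, 3, 13, -3)ᵀ
v_2 = (1, 0, 0, 0)ᵀ

Let N = A − (5)·I. We want v_2 with N^2 v_2 = 0 but N^1 v_2 ≠ 0; then v_{j-1} := N · v_j for j = 2, …, 2.

Pick v_2 = (1, 0, 0, 0)ᵀ.
Then v_1 = N · v_2 = (-4, 3, 13, -3)ᵀ.

Sanity check: (A − (5)·I) v_1 = (0, 0, 0, 0)ᵀ = 0. ✓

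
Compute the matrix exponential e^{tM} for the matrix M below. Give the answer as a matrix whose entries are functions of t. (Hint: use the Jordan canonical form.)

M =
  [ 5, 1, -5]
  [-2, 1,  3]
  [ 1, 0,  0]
e^{tM} =
  [t^2*exp(2*t) + 3*t*exp(2*t) + exp(2*t), t^2*exp(2*t) + t*exp(2*t), -t^2*exp(2*t) - 5*t*exp(2*t)]
  [-t^2*exp(2*t)/2 - 2*t*exp(2*t), -t^2*exp(2*t)/2 - t*exp(2*t) + exp(2*t), t^2*exp(2*t)/2 + 3*t*exp(2*t)]
  [t^2*exp(2*t)/2 + t*exp(2*t), t^2*exp(2*t)/2, -t^2*exp(2*t)/2 - 2*t*exp(2*t) + exp(2*t)]

Strategy: write M = P · J · P⁻¹ where J is a Jordan canonical form, so e^{tM} = P · e^{tJ} · P⁻¹, and e^{tJ} can be computed block-by-block.

M has Jordan form
J =
  [2, 1, 0]
  [0, 2, 1]
  [0, 0, 2]
(up to reordering of blocks).

Per-block formulas:
  For a 3×3 Jordan block J_3(2): exp(t · J_3(2)) = e^(2t)·(I + t·N + (t^2/2)·N^2), where N is the 3×3 nilpotent shift.

After assembling e^{tJ} and conjugating by P, we get:

e^{tM} =
  [t^2*exp(2*t) + 3*t*exp(2*t) + exp(2*t), t^2*exp(2*t) + t*exp(2*t), -t^2*exp(2*t) - 5*t*exp(2*t)]
  [-t^2*exp(2*t)/2 - 2*t*exp(2*t), -t^2*exp(2*t)/2 - t*exp(2*t) + exp(2*t), t^2*exp(2*t)/2 + 3*t*exp(2*t)]
  [t^2*exp(2*t)/2 + t*exp(2*t), t^2*exp(2*t)/2, -t^2*exp(2*t)/2 - 2*t*exp(2*t) + exp(2*t)]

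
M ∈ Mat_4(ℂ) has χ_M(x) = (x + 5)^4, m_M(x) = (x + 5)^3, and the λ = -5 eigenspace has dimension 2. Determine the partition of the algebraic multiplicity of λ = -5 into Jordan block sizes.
Block sizes for λ = -5: [3, 1]

Step 1 — from the characteristic polynomial, algebraic multiplicity of λ = -5 is 4. From dim ker(M − (-5)·I) = 2, there are exactly 2 Jordan blocks for λ = -5.
Step 2 — from the minimal polynomial, the factor (x + 5)^3 tells us the largest block for λ = -5 has size 3.
Step 3 — with total size 4, 2 blocks, and largest block 3, the block sizes (in nonincreasing order) are [3, 1].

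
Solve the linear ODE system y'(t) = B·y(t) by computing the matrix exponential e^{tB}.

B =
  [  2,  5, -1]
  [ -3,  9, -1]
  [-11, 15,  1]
e^{tB} =
  [-2*t*exp(4*t) + exp(4*t), 5*t*exp(4*t), -t*exp(4*t)]
  [t^2*exp(4*t) - 3*t*exp(4*t), -5*t^2*exp(4*t)/2 + 5*t*exp(4*t) + exp(4*t), t^2*exp(4*t)/2 - t*exp(4*t)]
  [5*t^2*exp(4*t) - 11*t*exp(4*t), -25*t^2*exp(4*t)/2 + 15*t*exp(4*t), 5*t^2*exp(4*t)/2 - 3*t*exp(4*t) + exp(4*t)]

Strategy: write B = P · J · P⁻¹ where J is a Jordan canonical form, so e^{tB} = P · e^{tJ} · P⁻¹, and e^{tJ} can be computed block-by-block.

B has Jordan form
J =
  [4, 1, 0]
  [0, 4, 1]
  [0, 0, 4]
(up to reordering of blocks).

Per-block formulas:
  For a 3×3 Jordan block J_3(4): exp(t · J_3(4)) = e^(4t)·(I + t·N + (t^2/2)·N^2), where N is the 3×3 nilpotent shift.

After assembling e^{tJ} and conjugating by P, we get:

e^{tB} =
  [-2*t*exp(4*t) + exp(4*t), 5*t*exp(4*t), -t*exp(4*t)]
  [t^2*exp(4*t) - 3*t*exp(4*t), -5*t^2*exp(4*t)/2 + 5*t*exp(4*t) + exp(4*t), t^2*exp(4*t)/2 - t*exp(4*t)]
  [5*t^2*exp(4*t) - 11*t*exp(4*t), -25*t^2*exp(4*t)/2 + 15*t*exp(4*t), 5*t^2*exp(4*t)/2 - 3*t*exp(4*t) + exp(4*t)]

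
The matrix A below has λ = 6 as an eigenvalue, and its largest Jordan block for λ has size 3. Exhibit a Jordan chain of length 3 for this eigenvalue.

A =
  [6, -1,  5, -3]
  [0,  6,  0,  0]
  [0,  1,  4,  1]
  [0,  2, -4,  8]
A Jordan chain for λ = 6 of length 3:
v_1 = (-1, 0, 0, 0)ᵀ
v_2 = (-1, 0, 1, 2)ᵀ
v_3 = (0, 1, 0, 0)ᵀ

Let N = A − (6)·I. We want v_3 with N^3 v_3 = 0 but N^2 v_3 ≠ 0; then v_{j-1} := N · v_j for j = 3, …, 2.

Pick v_3 = (0, 1, 0, 0)ᵀ.
Then v_2 = N · v_3 = (-1, 0, 1, 2)ᵀ.
Then v_1 = N · v_2 = (-1, 0, 0, 0)ᵀ.

Sanity check: (A − (6)·I) v_1 = (0, 0, 0, 0)ᵀ = 0. ✓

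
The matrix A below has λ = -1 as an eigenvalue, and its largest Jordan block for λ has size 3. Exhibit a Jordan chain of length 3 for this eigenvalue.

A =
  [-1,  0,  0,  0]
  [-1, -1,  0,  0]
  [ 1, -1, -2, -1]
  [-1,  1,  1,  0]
A Jordan chain for λ = -1 of length 3:
v_1 = (0, 0, 1, -1)ᵀ
v_2 = (0, -1, 1, -1)ᵀ
v_3 = (1, 0, 0, 0)ᵀ

Let N = A − (-1)·I. We want v_3 with N^3 v_3 = 0 but N^2 v_3 ≠ 0; then v_{j-1} := N · v_j for j = 3, …, 2.

Pick v_3 = (1, 0, 0, 0)ᵀ.
Then v_2 = N · v_3 = (0, -1, 1, -1)ᵀ.
Then v_1 = N · v_2 = (0, 0, 1, -1)ᵀ.

Sanity check: (A − (-1)·I) v_1 = (0, 0, 0, 0)ᵀ = 0. ✓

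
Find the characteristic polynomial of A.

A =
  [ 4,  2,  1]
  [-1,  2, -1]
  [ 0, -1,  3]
x^3 - 9*x^2 + 27*x - 27

Expanding det(x·I − A) (e.g. by cofactor expansion or by noting that A is similar to its Jordan form J, which has the same characteristic polynomial as A) gives
  χ_A(x) = x^3 - 9*x^2 + 27*x - 27
which factors as (x - 3)^3. The eigenvalues (with algebraic multiplicities) are λ = 3 with multiplicity 3.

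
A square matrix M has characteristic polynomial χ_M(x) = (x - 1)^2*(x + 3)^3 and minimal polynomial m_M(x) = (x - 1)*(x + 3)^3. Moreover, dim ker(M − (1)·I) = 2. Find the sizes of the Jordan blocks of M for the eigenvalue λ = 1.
Block sizes for λ = 1: [1, 1]

Step 1 — from the characteristic polynomial, algebraic multiplicity of λ = 1 is 2. From dim ker(M − (1)·I) = 2, there are exactly 2 Jordan blocks for λ = 1.
Step 2 — from the minimal polynomial, the factor (x − 1) tells us the largest block for λ = 1 has size 1.
Step 3 — with total size 2, 2 blocks, and largest block 1, the block sizes (in nonincreasing order) are [1, 1].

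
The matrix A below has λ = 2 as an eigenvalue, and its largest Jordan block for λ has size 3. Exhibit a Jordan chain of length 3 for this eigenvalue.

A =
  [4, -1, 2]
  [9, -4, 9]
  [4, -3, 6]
A Jordan chain for λ = 2 of length 3:
v_1 = (3, 0, -3)ᵀ
v_2 = (2, 9, 4)ᵀ
v_3 = (1, 0, 0)ᵀ

Let N = A − (2)·I. We want v_3 with N^3 v_3 = 0 but N^2 v_3 ≠ 0; then v_{j-1} := N · v_j for j = 3, …, 2.

Pick v_3 = (1, 0, 0)ᵀ.
Then v_2 = N · v_3 = (2, 9, 4)ᵀ.
Then v_1 = N · v_2 = (3, 0, -3)ᵀ.

Sanity check: (A − (2)·I) v_1 = (0, 0, 0)ᵀ = 0. ✓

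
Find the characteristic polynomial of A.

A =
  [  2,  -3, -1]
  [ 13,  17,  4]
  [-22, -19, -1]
x^3 - 18*x^2 + 108*x - 216

Expanding det(x·I − A) (e.g. by cofactor expansion or by noting that A is similar to its Jordan form J, which has the same characteristic polynomial as A) gives
  χ_A(x) = x^3 - 18*x^2 + 108*x - 216
which factors as (x - 6)^3. The eigenvalues (with algebraic multiplicities) are λ = 6 with multiplicity 3.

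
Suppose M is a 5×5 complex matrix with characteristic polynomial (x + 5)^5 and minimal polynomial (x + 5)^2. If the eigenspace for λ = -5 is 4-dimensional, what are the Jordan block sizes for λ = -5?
Block sizes for λ = -5: [2, 1, 1, 1]

Step 1 — from the characteristic polynomial, algebraic multiplicity of λ = -5 is 5. From dim ker(M − (-5)·I) = 4, there are exactly 4 Jordan blocks for λ = -5.
Step 2 — from the minimal polynomial, the factor (x + 5)^2 tells us the largest block for λ = -5 has size 2.
Step 3 — with total size 5, 4 blocks, and largest block 2, the block sizes (in nonincreasing order) are [2, 1, 1, 1].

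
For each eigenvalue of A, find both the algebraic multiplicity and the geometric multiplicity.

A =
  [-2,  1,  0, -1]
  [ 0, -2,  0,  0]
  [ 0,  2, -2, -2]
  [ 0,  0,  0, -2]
λ = -2: alg = 4, geom = 3

Step 1 — factor the characteristic polynomial to read off the algebraic multiplicities:
  χ_A(x) = (x + 2)^4

Step 2 — compute geometric multiplicities via the rank-nullity identity g(λ) = n − rank(A − λI):
  rank(A − (-2)·I) = 1, so dim ker(A − (-2)·I) = n − 1 = 3

Summary:
  λ = -2: algebraic multiplicity = 4, geometric multiplicity = 3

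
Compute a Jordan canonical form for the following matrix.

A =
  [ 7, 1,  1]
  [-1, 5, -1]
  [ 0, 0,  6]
J_2(6) ⊕ J_1(6)

The characteristic polynomial is
  det(x·I − A) = x^3 - 18*x^2 + 108*x - 216 = (x - 6)^3

Eigenvalues and multiplicities (the geometric multiplicity of λ is n − rank(A − λI), which equals the number of Jordan blocks for λ):
  λ = 6: algebraic multiplicity = 3, geometric multiplicity = 2

Determining the block sizes for each eigenvalue:
  λ = 6: 2 blocks summing to 3 forces exactly one block of size 2 and the rest size 1 → block sizes [2, 1]

Assembling the blocks gives a Jordan form
J =
  [6, 1, 0]
  [0, 6, 0]
  [0, 0, 6]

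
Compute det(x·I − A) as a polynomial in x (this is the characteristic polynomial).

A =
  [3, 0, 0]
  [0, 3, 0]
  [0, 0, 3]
x^3 - 9*x^2 + 27*x - 27

Expanding det(x·I − A) (e.g. by cofactor expansion or by noting that A is similar to its Jordan form J, which has the same characteristic polynomial as A) gives
  χ_A(x) = x^3 - 9*x^2 + 27*x - 27
which factors as (x - 3)^3. The eigenvalues (with algebraic multiplicities) are λ = 3 with multiplicity 3.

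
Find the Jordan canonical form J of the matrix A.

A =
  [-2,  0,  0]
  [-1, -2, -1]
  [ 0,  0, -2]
J_2(-2) ⊕ J_1(-2)

The characteristic polynomial is
  det(x·I − A) = x^3 + 6*x^2 + 12*x + 8 = (x + 2)^3

Eigenvalues and multiplicities (the geometric multiplicity of λ is n − rank(A − λI), which equals the number of Jordan blocks for λ):
  λ = -2: algebraic multiplicity = 3, geometric multiplicity = 2

Determining the block sizes for each eigenvalue:
  λ = -2: 2 blocks summing to 3 forces exactly one block of size 2 and the rest size 1 → block sizes [2, 1]

Assembling the blocks gives a Jordan form
J =
  [-2,  1,  0]
  [ 0, -2,  0]
  [ 0,  0, -2]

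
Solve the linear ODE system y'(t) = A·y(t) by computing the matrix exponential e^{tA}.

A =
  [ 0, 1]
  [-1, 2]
e^{tA} =
  [-t*exp(t) + exp(t), t*exp(t)]
  [-t*exp(t), t*exp(t) + exp(t)]

Strategy: write A = P · J · P⁻¹ where J is a Jordan canonical form, so e^{tA} = P · e^{tJ} · P⁻¹, and e^{tJ} can be computed block-by-block.

A has Jordan form
J =
  [1, 1]
  [0, 1]
(up to reordering of blocks).

Per-block formulas:
  For a 2×2 Jordan block J_2(1): exp(t · J_2(1)) = e^(1t)·(I + t·N), where N is the 2×2 nilpotent shift.

After assembling e^{tJ} and conjugating by P, we get:

e^{tA} =
  [-t*exp(t) + exp(t), t*exp(t)]
  [-t*exp(t), t*exp(t) + exp(t)]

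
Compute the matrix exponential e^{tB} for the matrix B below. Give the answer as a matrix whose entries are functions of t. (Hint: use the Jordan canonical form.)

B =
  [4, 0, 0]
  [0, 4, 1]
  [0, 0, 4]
e^{tB} =
  [exp(4*t), 0, 0]
  [0, exp(4*t), t*exp(4*t)]
  [0, 0, exp(4*t)]

Strategy: write B = P · J · P⁻¹ where J is a Jordan canonical form, so e^{tB} = P · e^{tJ} · P⁻¹, and e^{tJ} can be computed block-by-block.

B has Jordan form
J =
  [4, 1, 0]
  [0, 4, 0]
  [0, 0, 4]
(up to reordering of blocks).

Per-block formulas:
  For a 2×2 Jordan block J_2(4): exp(t · J_2(4)) = e^(4t)·(I + t·N), where N is the 2×2 nilpotent shift.
  For a 1×1 block at λ = 4: exp(t · [4]) = [e^(4t)].

After assembling e^{tJ} and conjugating by P, we get:

e^{tB} =
  [exp(4*t), 0, 0]
  [0, exp(4*t), t*exp(4*t)]
  [0, 0, exp(4*t)]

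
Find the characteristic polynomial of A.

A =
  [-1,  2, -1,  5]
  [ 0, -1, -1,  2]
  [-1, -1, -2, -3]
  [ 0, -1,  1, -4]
x^4 + 8*x^3 + 24*x^2 + 32*x + 16

Expanding det(x·I − A) (e.g. by cofactor expansion or by noting that A is similar to its Jordan form J, which has the same characteristic polynomial as A) gives
  χ_A(x) = x^4 + 8*x^3 + 24*x^2 + 32*x + 16
which factors as (x + 2)^4. The eigenvalues (with algebraic multiplicities) are λ = -2 with multiplicity 4.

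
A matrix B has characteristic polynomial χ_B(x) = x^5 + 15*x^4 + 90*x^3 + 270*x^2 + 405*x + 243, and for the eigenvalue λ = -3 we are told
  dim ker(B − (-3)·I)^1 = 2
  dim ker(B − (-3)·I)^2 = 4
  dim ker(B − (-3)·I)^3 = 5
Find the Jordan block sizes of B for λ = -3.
Block sizes for λ = -3: [3, 2]

From the dimensions of kernels of powers, the number of Jordan blocks of size at least j is d_j − d_{j−1} where d_j = dim ker(N^j) (with d_0 = 0). Computing the differences gives [2, 2, 1].
The number of blocks of size exactly k is (#blocks of size ≥ k) − (#blocks of size ≥ k + 1), so the partition is: 1 block(s) of size 2, 1 block(s) of size 3.
In nonincreasing order the block sizes are [3, 2].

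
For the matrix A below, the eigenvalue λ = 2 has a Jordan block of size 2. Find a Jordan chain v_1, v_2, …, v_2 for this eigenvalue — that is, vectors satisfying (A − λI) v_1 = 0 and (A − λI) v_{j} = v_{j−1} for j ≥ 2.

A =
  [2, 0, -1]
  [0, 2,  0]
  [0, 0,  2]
A Jordan chain for λ = 2 of length 2:
v_1 = (-1, 0, 0)ᵀ
v_2 = (0, 0, 1)ᵀ

Let N = A − (2)·I. We want v_2 with N^2 v_2 = 0 but N^1 v_2 ≠ 0; then v_{j-1} := N · v_j for j = 2, …, 2.

Pick v_2 = (0, 0, 1)ᵀ.
Then v_1 = N · v_2 = (-1, 0, 0)ᵀ.

Sanity check: (A − (2)·I) v_1 = (0, 0, 0)ᵀ = 0. ✓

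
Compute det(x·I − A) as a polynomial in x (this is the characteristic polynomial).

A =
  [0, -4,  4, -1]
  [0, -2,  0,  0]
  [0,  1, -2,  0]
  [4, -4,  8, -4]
x^4 + 8*x^3 + 24*x^2 + 32*x + 16

Expanding det(x·I − A) (e.g. by cofactor expansion or by noting that A is similar to its Jordan form J, which has the same characteristic polynomial as A) gives
  χ_A(x) = x^4 + 8*x^3 + 24*x^2 + 32*x + 16
which factors as (x + 2)^4. The eigenvalues (with algebraic multiplicities) are λ = -2 with multiplicity 4.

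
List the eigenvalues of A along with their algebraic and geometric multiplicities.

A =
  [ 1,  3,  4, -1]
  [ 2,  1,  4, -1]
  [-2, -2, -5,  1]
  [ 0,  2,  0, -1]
λ = -1: alg = 4, geom = 2

Step 1 — factor the characteristic polynomial to read off the algebraic multiplicities:
  χ_A(x) = (x + 1)^4

Step 2 — compute geometric multiplicities via the rank-nullity identity g(λ) = n − rank(A − λI):
  rank(A − (-1)·I) = 2, so dim ker(A − (-1)·I) = n − 2 = 2

Summary:
  λ = -1: algebraic multiplicity = 4, geometric multiplicity = 2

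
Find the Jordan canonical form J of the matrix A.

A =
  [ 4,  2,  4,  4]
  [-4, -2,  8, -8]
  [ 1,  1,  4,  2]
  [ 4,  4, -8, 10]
J_1(2) ⊕ J_1(2) ⊕ J_2(6)

The characteristic polynomial is
  det(x·I − A) = x^4 - 16*x^3 + 88*x^2 - 192*x + 144 = (x - 6)^2*(x - 2)^2

Eigenvalues and multiplicities (the geometric multiplicity of λ is n − rank(A − λI), which equals the number of Jordan blocks for λ):
  λ = 2: algebraic multiplicity = 2, geometric multiplicity = 2
  λ = 6: algebraic multiplicity = 2, geometric multiplicity = 1

Determining the block sizes for each eigenvalue:
  λ = 2: gm = am = 2, so every block has size 1 → block sizes [1, 1]
  λ = 6: one block (gm = 1), so the single block has size am = 2 → block sizes [2]

Assembling the blocks gives a Jordan form
J =
  [2, 0, 0, 0]
  [0, 2, 0, 0]
  [0, 0, 6, 1]
  [0, 0, 0, 6]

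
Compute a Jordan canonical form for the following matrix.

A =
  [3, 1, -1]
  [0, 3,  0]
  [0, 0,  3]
J_2(3) ⊕ J_1(3)

The characteristic polynomial is
  det(x·I − A) = x^3 - 9*x^2 + 27*x - 27 = (x - 3)^3

Eigenvalues and multiplicities (the geometric multiplicity of λ is n − rank(A − λI), which equals the number of Jordan blocks for λ):
  λ = 3: algebraic multiplicity = 3, geometric multiplicity = 2

Determining the block sizes for each eigenvalue:
  λ = 3: 2 blocks summing to 3 forces exactly one block of size 2 and the rest size 1 → block sizes [2, 1]

Assembling the blocks gives a Jordan form
J =
  [3, 1, 0]
  [0, 3, 0]
  [0, 0, 3]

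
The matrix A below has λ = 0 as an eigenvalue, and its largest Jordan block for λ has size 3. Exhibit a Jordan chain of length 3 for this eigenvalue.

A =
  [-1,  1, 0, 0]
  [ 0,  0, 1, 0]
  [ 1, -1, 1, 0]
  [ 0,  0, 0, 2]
A Jordan chain for λ = 0 of length 3:
v_1 = (1, 1, 0, 0)ᵀ
v_2 = (-1, 0, 1, 0)ᵀ
v_3 = (1, 0, 0, 0)ᵀ

Let N = A − (0)·I. We want v_3 with N^3 v_3 = 0 but N^2 v_3 ≠ 0; then v_{j-1} := N · v_j for j = 3, …, 2.

Pick v_3 = (1, 0, 0, 0)ᵀ.
Then v_2 = N · v_3 = (-1, 0, 1, 0)ᵀ.
Then v_1 = N · v_2 = (1, 1, 0, 0)ᵀ.

Sanity check: (A − (0)·I) v_1 = (0, 0, 0, 0)ᵀ = 0. ✓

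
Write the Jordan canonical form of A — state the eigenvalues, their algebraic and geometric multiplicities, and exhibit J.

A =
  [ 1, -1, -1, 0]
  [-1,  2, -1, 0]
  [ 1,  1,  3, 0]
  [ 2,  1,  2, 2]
J_3(2) ⊕ J_1(2)

The characteristic polynomial is
  det(x·I − A) = x^4 - 8*x^3 + 24*x^2 - 32*x + 16 = (x - 2)^4

Eigenvalues and multiplicities (the geometric multiplicity of λ is n − rank(A − λI), which equals the number of Jordan blocks for λ):
  λ = 2: algebraic multiplicity = 4, geometric multiplicity = 2

Determining the block sizes for each eigenvalue:
  λ = 2: with am = 4 and gm = 2, the partition is not yet determined (e.g. several partitions of 4 into 2 parts exist). Let N = A − (2)·I. Computing rank(N^1) = 2, rank(N^2) = 1, rank(N^3) = 0; the number of blocks of size ≥ j is rank(N^{j−1}) − rank(N^j), giving [2, 1, 1]. So we have 1 block(s) of size 3, 1 block(s) of size 1 → block sizes [3, 1]

Assembling the blocks gives a Jordan form
J =
  [2, 1, 0, 0]
  [0, 2, 1, 0]
  [0, 0, 2, 0]
  [0, 0, 0, 2]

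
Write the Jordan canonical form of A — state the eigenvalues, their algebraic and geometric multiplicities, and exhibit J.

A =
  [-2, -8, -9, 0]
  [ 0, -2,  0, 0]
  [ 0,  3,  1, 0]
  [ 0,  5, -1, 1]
J_2(-2) ⊕ J_2(1)

The characteristic polynomial is
  det(x·I − A) = x^4 + 2*x^3 - 3*x^2 - 4*x + 4 = (x - 1)^2*(x + 2)^2

Eigenvalues and multiplicities (the geometric multiplicity of λ is n − rank(A − λI), which equals the number of Jordan blocks for λ):
  λ = -2: algebraic multiplicity = 2, geometric multiplicity = 1
  λ = 1: algebraic multiplicity = 2, geometric multiplicity = 1

Determining the block sizes for each eigenvalue:
  λ = -2: one block (gm = 1), so the single block has size am = 2 → block sizes [2]
  λ = 1: one block (gm = 1), so the single block has size am = 2 → block sizes [2]

Assembling the blocks gives a Jordan form
J =
  [-2,  1, 0, 0]
  [ 0, -2, 0, 0]
  [ 0,  0, 1, 1]
  [ 0,  0, 0, 1]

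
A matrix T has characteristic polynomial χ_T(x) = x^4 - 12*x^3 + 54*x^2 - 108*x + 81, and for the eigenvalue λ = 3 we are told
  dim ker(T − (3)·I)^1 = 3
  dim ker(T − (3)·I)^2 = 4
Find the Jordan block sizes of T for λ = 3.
Block sizes for λ = 3: [2, 1, 1]

From the dimensions of kernels of powers, the number of Jordan blocks of size at least j is d_j − d_{j−1} where d_j = dim ker(N^j) (with d_0 = 0). Computing the differences gives [3, 1].
The number of blocks of size exactly k is (#blocks of size ≥ k) − (#blocks of size ≥ k + 1), so the partition is: 2 block(s) of size 1, 1 block(s) of size 2.
In nonincreasing order the block sizes are [2, 1, 1].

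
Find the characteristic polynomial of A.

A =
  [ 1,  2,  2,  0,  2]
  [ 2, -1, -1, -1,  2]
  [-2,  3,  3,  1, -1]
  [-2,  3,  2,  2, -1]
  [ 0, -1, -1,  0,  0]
x^5 - 5*x^4 + 10*x^3 - 10*x^2 + 5*x - 1

Expanding det(x·I − A) (e.g. by cofactor expansion or by noting that A is similar to its Jordan form J, which has the same characteristic polynomial as A) gives
  χ_A(x) = x^5 - 5*x^4 + 10*x^3 - 10*x^2 + 5*x - 1
which factors as (x - 1)^5. The eigenvalues (with algebraic multiplicities) are λ = 1 with multiplicity 5.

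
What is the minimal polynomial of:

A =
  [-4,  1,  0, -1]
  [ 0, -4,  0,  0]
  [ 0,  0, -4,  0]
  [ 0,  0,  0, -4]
x^2 + 8*x + 16

The characteristic polynomial is χ_A(x) = (x + 4)^4, so the eigenvalues are known. The minimal polynomial is
  m_A(x) = Π_λ (x − λ)^{k_λ}
where k_λ is the size of the *largest* Jordan block for λ (equivalently, the smallest k with (A − λI)^k v = 0 for every generalised eigenvector v of λ).

  λ = -4: largest Jordan block has size 2, contributing (x + 4)^2

So m_A(x) = (x + 4)^2 = x^2 + 8*x + 16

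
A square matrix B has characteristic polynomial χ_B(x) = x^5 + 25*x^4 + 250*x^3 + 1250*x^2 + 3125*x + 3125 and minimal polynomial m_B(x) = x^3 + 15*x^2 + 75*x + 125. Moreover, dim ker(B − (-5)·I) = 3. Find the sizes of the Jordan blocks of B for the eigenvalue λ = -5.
Block sizes for λ = -5: [3, 1, 1]

Step 1 — from the characteristic polynomial, algebraic multiplicity of λ = -5 is 5. From dim ker(B − (-5)·I) = 3, there are exactly 3 Jordan blocks for λ = -5.
Step 2 — from the minimal polynomial, the factor (x + 5)^3 tells us the largest block for λ = -5 has size 3.
Step 3 — with total size 5, 3 blocks, and largest block 3, the block sizes (in nonincreasing order) are [3, 1, 1].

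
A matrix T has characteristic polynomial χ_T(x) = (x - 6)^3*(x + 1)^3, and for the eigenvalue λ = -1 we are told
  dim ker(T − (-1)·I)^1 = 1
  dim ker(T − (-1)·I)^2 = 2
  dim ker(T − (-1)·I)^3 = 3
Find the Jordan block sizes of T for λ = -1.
Block sizes for λ = -1: [3]

From the dimensions of kernels of powers, the number of Jordan blocks of size at least j is d_j − d_{j−1} where d_j = dim ker(N^j) (with d_0 = 0). Computing the differences gives [1, 1, 1].
The number of blocks of size exactly k is (#blocks of size ≥ k) − (#blocks of size ≥ k + 1), so the partition is: 1 block(s) of size 3.
In nonincreasing order the block sizes are [3].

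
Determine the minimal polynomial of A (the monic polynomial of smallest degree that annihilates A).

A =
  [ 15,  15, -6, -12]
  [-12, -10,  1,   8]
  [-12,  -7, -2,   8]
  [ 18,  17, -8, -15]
x^3 + 9*x^2 + 27*x + 27

The characteristic polynomial is χ_A(x) = (x + 3)^4, so the eigenvalues are known. The minimal polynomial is
  m_A(x) = Π_λ (x − λ)^{k_λ}
where k_λ is the size of the *largest* Jordan block for λ (equivalently, the smallest k with (A − λI)^k v = 0 for every generalised eigenvector v of λ).

  λ = -3: largest Jordan block has size 3, contributing (x + 3)^3

So m_A(x) = (x + 3)^3 = x^3 + 9*x^2 + 27*x + 27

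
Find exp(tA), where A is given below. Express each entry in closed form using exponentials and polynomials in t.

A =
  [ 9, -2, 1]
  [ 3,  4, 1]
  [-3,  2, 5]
e^{tA} =
  [3*t*exp(6*t) + exp(6*t), -2*t*exp(6*t), t*exp(6*t)]
  [3*t*exp(6*t), -2*t*exp(6*t) + exp(6*t), t*exp(6*t)]
  [-3*t*exp(6*t), 2*t*exp(6*t), -t*exp(6*t) + exp(6*t)]

Strategy: write A = P · J · P⁻¹ where J is a Jordan canonical form, so e^{tA} = P · e^{tJ} · P⁻¹, and e^{tJ} can be computed block-by-block.

A has Jordan form
J =
  [6, 1, 0]
  [0, 6, 0]
  [0, 0, 6]
(up to reordering of blocks).

Per-block formulas:
  For a 2×2 Jordan block J_2(6): exp(t · J_2(6)) = e^(6t)·(I + t·N), where N is the 2×2 nilpotent shift.
  For a 1×1 block at λ = 6: exp(t · [6]) = [e^(6t)].

After assembling e^{tJ} and conjugating by P, we get:

e^{tA} =
  [3*t*exp(6*t) + exp(6*t), -2*t*exp(6*t), t*exp(6*t)]
  [3*t*exp(6*t), -2*t*exp(6*t) + exp(6*t), t*exp(6*t)]
  [-3*t*exp(6*t), 2*t*exp(6*t), -t*exp(6*t) + exp(6*t)]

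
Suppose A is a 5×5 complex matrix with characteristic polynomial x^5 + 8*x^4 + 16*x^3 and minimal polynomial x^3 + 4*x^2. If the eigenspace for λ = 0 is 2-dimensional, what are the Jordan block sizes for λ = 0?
Block sizes for λ = 0: [2, 1]

Step 1 — from the characteristic polynomial, algebraic multiplicity of λ = 0 is 3. From dim ker(A − (0)·I) = 2, there are exactly 2 Jordan blocks for λ = 0.
Step 2 — from the minimal polynomial, the factor (x − 0)^2 tells us the largest block for λ = 0 has size 2.
Step 3 — with total size 3, 2 blocks, and largest block 2, the block sizes (in nonincreasing order) are [2, 1].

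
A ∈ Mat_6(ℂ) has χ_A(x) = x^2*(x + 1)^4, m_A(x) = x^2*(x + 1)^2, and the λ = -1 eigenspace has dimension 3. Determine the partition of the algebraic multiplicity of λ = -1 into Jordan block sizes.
Block sizes for λ = -1: [2, 1, 1]

Step 1 — from the characteristic polynomial, algebraic multiplicity of λ = -1 is 4. From dim ker(A − (-1)·I) = 3, there are exactly 3 Jordan blocks for λ = -1.
Step 2 — from the minimal polynomial, the factor (x + 1)^2 tells us the largest block for λ = -1 has size 2.
Step 3 — with total size 4, 3 blocks, and largest block 2, the block sizes (in nonincreasing order) are [2, 1, 1].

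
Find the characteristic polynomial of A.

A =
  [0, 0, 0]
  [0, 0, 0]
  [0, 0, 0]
x^3

Expanding det(x·I − A) (e.g. by cofactor expansion or by noting that A is similar to its Jordan form J, which has the same characteristic polynomial as A) gives
  χ_A(x) = x^3
which factors as x^3. The eigenvalues (with algebraic multiplicities) are λ = 0 with multiplicity 3.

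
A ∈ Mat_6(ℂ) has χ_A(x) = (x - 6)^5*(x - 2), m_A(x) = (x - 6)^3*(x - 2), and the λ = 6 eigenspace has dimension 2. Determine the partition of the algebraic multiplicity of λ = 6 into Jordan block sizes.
Block sizes for λ = 6: [3, 2]

Step 1 — from the characteristic polynomial, algebraic multiplicity of λ = 6 is 5. From dim ker(A − (6)·I) = 2, there are exactly 2 Jordan blocks for λ = 6.
Step 2 — from the minimal polynomial, the factor (x − 6)^3 tells us the largest block for λ = 6 has size 3.
Step 3 — with total size 5, 2 blocks, and largest block 3, the block sizes (in nonincreasing order) are [3, 2].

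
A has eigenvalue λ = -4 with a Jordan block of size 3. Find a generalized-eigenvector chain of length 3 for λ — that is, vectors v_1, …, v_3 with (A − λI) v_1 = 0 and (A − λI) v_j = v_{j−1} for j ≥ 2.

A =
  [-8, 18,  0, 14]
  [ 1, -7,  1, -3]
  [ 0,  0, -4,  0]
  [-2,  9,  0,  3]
A Jordan chain for λ = -4 of length 3:
v_1 = (6, -1, 0, 3)ᵀ
v_2 = (-4, 1, 0, -2)ᵀ
v_3 = (1, 0, 0, 0)ᵀ

Let N = A − (-4)·I. We want v_3 with N^3 v_3 = 0 but N^2 v_3 ≠ 0; then v_{j-1} := N · v_j for j = 3, …, 2.

Pick v_3 = (1, 0, 0, 0)ᵀ.
Then v_2 = N · v_3 = (-4, 1, 0, -2)ᵀ.
Then v_1 = N · v_2 = (6, -1, 0, 3)ᵀ.

Sanity check: (A − (-4)·I) v_1 = (0, 0, 0, 0)ᵀ = 0. ✓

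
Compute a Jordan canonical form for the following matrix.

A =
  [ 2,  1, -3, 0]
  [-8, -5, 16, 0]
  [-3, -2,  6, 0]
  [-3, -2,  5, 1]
J_3(1) ⊕ J_1(1)

The characteristic polynomial is
  det(x·I − A) = x^4 - 4*x^3 + 6*x^2 - 4*x + 1 = (x - 1)^4

Eigenvalues and multiplicities (the geometric multiplicity of λ is n − rank(A − λI), which equals the number of Jordan blocks for λ):
  λ = 1: algebraic multiplicity = 4, geometric multiplicity = 2

Determining the block sizes for each eigenvalue:
  λ = 1: with am = 4 and gm = 2, the partition is not yet determined (e.g. several partitions of 4 into 2 parts exist). Let N = A − (1)·I. Computing rank(N^1) = 2, rank(N^2) = 1, rank(N^3) = 0; the number of blocks of size ≥ j is rank(N^{j−1}) − rank(N^j), giving [2, 1, 1]. So we have 1 block(s) of size 3, 1 block(s) of size 1 → block sizes [3, 1]

Assembling the blocks gives a Jordan form
J =
  [1, 1, 0, 0]
  [0, 1, 1, 0]
  [0, 0, 1, 0]
  [0, 0, 0, 1]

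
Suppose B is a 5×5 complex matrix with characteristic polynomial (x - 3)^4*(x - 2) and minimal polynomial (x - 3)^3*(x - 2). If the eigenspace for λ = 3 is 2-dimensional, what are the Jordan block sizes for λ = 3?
Block sizes for λ = 3: [3, 1]

Step 1 — from the characteristic polynomial, algebraic multiplicity of λ = 3 is 4. From dim ker(B − (3)·I) = 2, there are exactly 2 Jordan blocks for λ = 3.
Step 2 — from the minimal polynomial, the factor (x − 3)^3 tells us the largest block for λ = 3 has size 3.
Step 3 — with total size 4, 2 blocks, and largest block 3, the block sizes (in nonincreasing order) are [3, 1].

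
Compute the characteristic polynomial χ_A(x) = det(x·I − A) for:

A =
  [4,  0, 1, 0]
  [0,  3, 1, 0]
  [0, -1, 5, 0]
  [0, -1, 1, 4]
x^4 - 16*x^3 + 96*x^2 - 256*x + 256

Expanding det(x·I − A) (e.g. by cofactor expansion or by noting that A is similar to its Jordan form J, which has the same characteristic polynomial as A) gives
  χ_A(x) = x^4 - 16*x^3 + 96*x^2 - 256*x + 256
which factors as (x - 4)^4. The eigenvalues (with algebraic multiplicities) are λ = 4 with multiplicity 4.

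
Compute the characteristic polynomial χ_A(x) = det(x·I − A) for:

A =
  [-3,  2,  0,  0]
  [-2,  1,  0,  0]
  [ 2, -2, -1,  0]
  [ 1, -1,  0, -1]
x^4 + 4*x^3 + 6*x^2 + 4*x + 1

Expanding det(x·I − A) (e.g. by cofactor expansion or by noting that A is similar to its Jordan form J, which has the same characteristic polynomial as A) gives
  χ_A(x) = x^4 + 4*x^3 + 6*x^2 + 4*x + 1
which factors as (x + 1)^4. The eigenvalues (with algebraic multiplicities) are λ = -1 with multiplicity 4.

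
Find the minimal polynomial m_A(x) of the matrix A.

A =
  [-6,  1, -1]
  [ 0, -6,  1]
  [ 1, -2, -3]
x^3 + 15*x^2 + 75*x + 125

The characteristic polynomial is χ_A(x) = (x + 5)^3, so the eigenvalues are known. The minimal polynomial is
  m_A(x) = Π_λ (x − λ)^{k_λ}
where k_λ is the size of the *largest* Jordan block for λ (equivalently, the smallest k with (A − λI)^k v = 0 for every generalised eigenvector v of λ).

  λ = -5: largest Jordan block has size 3, contributing (x + 5)^3

So m_A(x) = (x + 5)^3 = x^3 + 15*x^2 + 75*x + 125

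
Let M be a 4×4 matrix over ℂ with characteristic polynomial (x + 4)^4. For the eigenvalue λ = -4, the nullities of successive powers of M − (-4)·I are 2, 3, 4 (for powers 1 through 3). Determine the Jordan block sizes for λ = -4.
Block sizes for λ = -4: [3, 1]

From the dimensions of kernels of powers, the number of Jordan blocks of size at least j is d_j − d_{j−1} where d_j = dim ker(N^j) (with d_0 = 0). Computing the differences gives [2, 1, 1].
The number of blocks of size exactly k is (#blocks of size ≥ k) − (#blocks of size ≥ k + 1), so the partition is: 1 block(s) of size 1, 1 block(s) of size 3.
In nonincreasing order the block sizes are [3, 1].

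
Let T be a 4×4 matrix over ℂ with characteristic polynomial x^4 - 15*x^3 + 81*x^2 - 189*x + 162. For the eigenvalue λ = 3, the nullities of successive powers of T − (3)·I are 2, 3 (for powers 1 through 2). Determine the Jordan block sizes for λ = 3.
Block sizes for λ = 3: [2, 1]

From the dimensions of kernels of powers, the number of Jordan blocks of size at least j is d_j − d_{j−1} where d_j = dim ker(N^j) (with d_0 = 0). Computing the differences gives [2, 1].
The number of blocks of size exactly k is (#blocks of size ≥ k) − (#blocks of size ≥ k + 1), so the partition is: 1 block(s) of size 1, 1 block(s) of size 2.
In nonincreasing order the block sizes are [2, 1].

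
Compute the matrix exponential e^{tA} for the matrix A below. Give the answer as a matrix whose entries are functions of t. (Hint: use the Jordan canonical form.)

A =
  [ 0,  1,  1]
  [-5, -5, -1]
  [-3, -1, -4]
e^{tA} =
  [t^2*exp(-3*t)/2 + 3*t*exp(-3*t) + exp(-3*t), t*exp(-3*t), t^2*exp(-3*t)/2 + t*exp(-3*t)]
  [-t^2*exp(-3*t) - 5*t*exp(-3*t), -2*t*exp(-3*t) + exp(-3*t), -t^2*exp(-3*t) - t*exp(-3*t)]
  [-t^2*exp(-3*t)/2 - 3*t*exp(-3*t), -t*exp(-3*t), -t^2*exp(-3*t)/2 - t*exp(-3*t) + exp(-3*t)]

Strategy: write A = P · J · P⁻¹ where J is a Jordan canonical form, so e^{tA} = P · e^{tJ} · P⁻¹, and e^{tJ} can be computed block-by-block.

A has Jordan form
J =
  [-3,  1,  0]
  [ 0, -3,  1]
  [ 0,  0, -3]
(up to reordering of blocks).

Per-block formulas:
  For a 3×3 Jordan block J_3(-3): exp(t · J_3(-3)) = e^(-3t)·(I + t·N + (t^2/2)·N^2), where N is the 3×3 nilpotent shift.

After assembling e^{tJ} and conjugating by P, we get:

e^{tA} =
  [t^2*exp(-3*t)/2 + 3*t*exp(-3*t) + exp(-3*t), t*exp(-3*t), t^2*exp(-3*t)/2 + t*exp(-3*t)]
  [-t^2*exp(-3*t) - 5*t*exp(-3*t), -2*t*exp(-3*t) + exp(-3*t), -t^2*exp(-3*t) - t*exp(-3*t)]
  [-t^2*exp(-3*t)/2 - 3*t*exp(-3*t), -t*exp(-3*t), -t^2*exp(-3*t)/2 - t*exp(-3*t) + exp(-3*t)]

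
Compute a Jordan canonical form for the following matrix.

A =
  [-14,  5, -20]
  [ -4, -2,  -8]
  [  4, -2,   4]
J_2(-4) ⊕ J_1(-4)

The characteristic polynomial is
  det(x·I − A) = x^3 + 12*x^2 + 48*x + 64 = (x + 4)^3

Eigenvalues and multiplicities (the geometric multiplicity of λ is n − rank(A − λI), which equals the number of Jordan blocks for λ):
  λ = -4: algebraic multiplicity = 3, geometric multiplicity = 2

Determining the block sizes for each eigenvalue:
  λ = -4: 2 blocks summing to 3 forces exactly one block of size 2 and the rest size 1 → block sizes [2, 1]

Assembling the blocks gives a Jordan form
J =
  [-4,  1,  0]
  [ 0, -4,  0]
  [ 0,  0, -4]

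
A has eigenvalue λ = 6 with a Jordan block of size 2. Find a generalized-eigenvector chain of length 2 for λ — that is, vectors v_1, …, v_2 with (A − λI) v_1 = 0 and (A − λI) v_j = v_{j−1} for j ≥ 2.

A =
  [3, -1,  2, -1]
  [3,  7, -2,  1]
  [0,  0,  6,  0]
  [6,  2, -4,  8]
A Jordan chain for λ = 6 of length 2:
v_1 = (-3, 3, 0, 6)ᵀ
v_2 = (1, 0, 0, 0)ᵀ

Let N = A − (6)·I. We want v_2 with N^2 v_2 = 0 but N^1 v_2 ≠ 0; then v_{j-1} := N · v_j for j = 2, …, 2.

Pick v_2 = (1, 0, 0, 0)ᵀ.
Then v_1 = N · v_2 = (-3, 3, 0, 6)ᵀ.

Sanity check: (A − (6)·I) v_1 = (0, 0, 0, 0)ᵀ = 0. ✓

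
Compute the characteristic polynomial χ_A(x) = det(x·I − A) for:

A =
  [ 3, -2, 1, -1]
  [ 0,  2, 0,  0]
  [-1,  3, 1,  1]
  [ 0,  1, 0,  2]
x^4 - 8*x^3 + 24*x^2 - 32*x + 16

Expanding det(x·I − A) (e.g. by cofactor expansion or by noting that A is similar to its Jordan form J, which has the same characteristic polynomial as A) gives
  χ_A(x) = x^4 - 8*x^3 + 24*x^2 - 32*x + 16
which factors as (x - 2)^4. The eigenvalues (with algebraic multiplicities) are λ = 2 with multiplicity 4.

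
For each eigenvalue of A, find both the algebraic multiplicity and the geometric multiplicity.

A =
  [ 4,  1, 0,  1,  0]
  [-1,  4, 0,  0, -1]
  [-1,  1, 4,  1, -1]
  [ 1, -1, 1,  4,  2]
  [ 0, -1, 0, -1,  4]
λ = 4: alg = 5, geom = 2

Step 1 — factor the characteristic polynomial to read off the algebraic multiplicities:
  χ_A(x) = (x - 4)^5

Step 2 — compute geometric multiplicities via the rank-nullity identity g(λ) = n − rank(A − λI):
  rank(A − (4)·I) = 3, so dim ker(A − (4)·I) = n − 3 = 2

Summary:
  λ = 4: algebraic multiplicity = 5, geometric multiplicity = 2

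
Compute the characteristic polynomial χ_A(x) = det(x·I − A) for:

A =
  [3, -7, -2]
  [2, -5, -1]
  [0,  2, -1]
x^3 + 3*x^2 + 3*x + 1

Expanding det(x·I − A) (e.g. by cofactor expansion or by noting that A is similar to its Jordan form J, which has the same characteristic polynomial as A) gives
  χ_A(x) = x^3 + 3*x^2 + 3*x + 1
which factors as (x + 1)^3. The eigenvalues (with algebraic multiplicities) are λ = -1 with multiplicity 3.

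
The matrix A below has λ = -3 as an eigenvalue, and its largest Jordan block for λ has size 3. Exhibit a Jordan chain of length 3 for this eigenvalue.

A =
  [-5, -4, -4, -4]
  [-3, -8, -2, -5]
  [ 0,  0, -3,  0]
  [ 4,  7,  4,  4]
A Jordan chain for λ = -3 of length 3:
v_1 = (0, 1, 0, -1)ᵀ
v_2 = (-2, -3, 0, 4)ᵀ
v_3 = (1, 0, 0, 0)ᵀ

Let N = A − (-3)·I. We want v_3 with N^3 v_3 = 0 but N^2 v_3 ≠ 0; then v_{j-1} := N · v_j for j = 3, …, 2.

Pick v_3 = (1, 0, 0, 0)ᵀ.
Then v_2 = N · v_3 = (-2, -3, 0, 4)ᵀ.
Then v_1 = N · v_2 = (0, 1, 0, -1)ᵀ.

Sanity check: (A − (-3)·I) v_1 = (0, 0, 0, 0)ᵀ = 0. ✓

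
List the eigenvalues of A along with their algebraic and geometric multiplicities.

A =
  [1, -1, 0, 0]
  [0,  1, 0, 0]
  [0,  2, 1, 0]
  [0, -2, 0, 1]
λ = 1: alg = 4, geom = 3

Step 1 — factor the characteristic polynomial to read off the algebraic multiplicities:
  χ_A(x) = (x - 1)^4

Step 2 — compute geometric multiplicities via the rank-nullity identity g(λ) = n − rank(A − λI):
  rank(A − (1)·I) = 1, so dim ker(A − (1)·I) = n − 1 = 3

Summary:
  λ = 1: algebraic multiplicity = 4, geometric multiplicity = 3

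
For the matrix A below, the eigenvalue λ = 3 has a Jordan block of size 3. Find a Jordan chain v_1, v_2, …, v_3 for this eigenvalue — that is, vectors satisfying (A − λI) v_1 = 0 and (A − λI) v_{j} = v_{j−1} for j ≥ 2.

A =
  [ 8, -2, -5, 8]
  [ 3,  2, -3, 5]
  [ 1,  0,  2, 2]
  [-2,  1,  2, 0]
A Jordan chain for λ = 3 of length 3:
v_1 = (-2, -1, 0, 1)ᵀ
v_2 = (5, 3, 1, -2)ᵀ
v_3 = (1, 0, 0, 0)ᵀ

Let N = A − (3)·I. We want v_3 with N^3 v_3 = 0 but N^2 v_3 ≠ 0; then v_{j-1} := N · v_j for j = 3, …, 2.

Pick v_3 = (1, 0, 0, 0)ᵀ.
Then v_2 = N · v_3 = (5, 3, 1, -2)ᵀ.
Then v_1 = N · v_2 = (-2, -1, 0, 1)ᵀ.

Sanity check: (A − (3)·I) v_1 = (0, 0, 0, 0)ᵀ = 0. ✓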